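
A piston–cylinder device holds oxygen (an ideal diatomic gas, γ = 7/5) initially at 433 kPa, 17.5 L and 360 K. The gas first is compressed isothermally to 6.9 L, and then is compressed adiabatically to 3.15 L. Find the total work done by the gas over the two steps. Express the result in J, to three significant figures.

W_total ≈ -14000 J

Step 1 (isothermal): W = P₁V₁ ln(V₂/V₁) = (7578) ln(6.9/17.5) = -7052 J.
After step 1: P = 1098 kPa, V = 6.9 L, T = 360 K.
Step 2 (adiabatic): W = (P₁V₁ − P₂V₂)/(γ−1) = (7578 − 10369)/0.4 = -6979 J.
W_total = -7052 − 6979 = -14031 J.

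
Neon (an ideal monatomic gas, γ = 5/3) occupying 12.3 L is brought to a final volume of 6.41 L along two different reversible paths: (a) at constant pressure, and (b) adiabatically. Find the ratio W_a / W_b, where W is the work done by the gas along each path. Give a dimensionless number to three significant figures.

Path (a) isobaric: W = P₁(V₂ − V₁) → W_a/(P₁V₁) = -0.4789.
Path (b) adiabatic: W = P₁V₁(1 − (V₁/V₂)^(γ−1))/(γ−1) → W_b/(P₁V₁) = -0.8163.
W_a / W_b = -0.4789 / -0.8163 = 0.5866.

W_a / W_b ≈ 0.587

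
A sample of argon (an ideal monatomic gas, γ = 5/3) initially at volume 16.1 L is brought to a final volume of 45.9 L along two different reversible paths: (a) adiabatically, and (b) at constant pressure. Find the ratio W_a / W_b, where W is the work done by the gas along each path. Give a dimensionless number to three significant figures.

Path (a) adiabatic: W = P₁V₁(1 − (V₁/V₂)^(γ−1))/(γ−1) → W_a/(P₁V₁) = 0.754.
Path (b) isobaric: W = P₁(V₂ − V₁) → W_b/(P₁V₁) = 1.851.
W_a / W_b = 0.754 / 1.851 = 0.4073.

W_a / W_b ≈ 0.407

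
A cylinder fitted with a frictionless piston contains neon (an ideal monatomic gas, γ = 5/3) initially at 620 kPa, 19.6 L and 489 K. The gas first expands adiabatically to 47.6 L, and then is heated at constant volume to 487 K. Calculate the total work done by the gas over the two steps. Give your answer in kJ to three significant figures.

W_total ≈ 8.14 kJ

Step 1 (adiabatic): W = (P₁V₁ − P₂V₂)/(γ−1) = (12152 − 6726)/0.667 = 8139 J.
Step 2 (isochoric): W = 0 (constant volume).
W_total = 8139 + 0 = 8139 J.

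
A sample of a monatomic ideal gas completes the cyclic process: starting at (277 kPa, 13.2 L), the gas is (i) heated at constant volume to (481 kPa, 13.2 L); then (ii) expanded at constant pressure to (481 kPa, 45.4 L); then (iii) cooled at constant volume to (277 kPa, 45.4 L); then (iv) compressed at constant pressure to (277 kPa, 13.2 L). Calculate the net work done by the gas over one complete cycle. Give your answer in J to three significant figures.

Constant-volume legs do no work.
W(ii) = (481)(45.4 − 13.2) = 15488 J; W(iv) = (277)(13.2 − 45.4) = -8919 J.
W_net = 15488 − 8919 = 6569 J (the clockwise enclosed area).

W_net ≈ 6570 J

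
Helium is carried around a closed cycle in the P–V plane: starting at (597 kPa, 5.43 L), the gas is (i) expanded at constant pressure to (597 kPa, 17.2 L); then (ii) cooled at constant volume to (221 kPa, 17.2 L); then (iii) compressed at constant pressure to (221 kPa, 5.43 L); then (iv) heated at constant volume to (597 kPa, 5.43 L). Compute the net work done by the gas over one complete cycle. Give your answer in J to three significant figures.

Constant-volume legs do no work.
W(i) = (597)(17.2 − 5.43) = 7027 J; W(iii) = (221)(5.43 − 17.2) = -2601 J.
W_net = 7027 − 2601 = 4426 J (the clockwise enclosed area).

W_net ≈ 4430 J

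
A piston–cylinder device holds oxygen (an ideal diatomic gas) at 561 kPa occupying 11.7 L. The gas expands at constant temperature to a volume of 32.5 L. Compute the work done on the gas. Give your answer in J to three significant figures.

W ≈ -6710 J

Isothermal: W = nRT ln(V₂/V₁) = P₁V₁ ln(V₂/V₁).
P₁V₁ = (561 kPa)(11.7 L) = 6564 J.
W = 6564 × ln(32.5/11.7) = 6564 × 1.022
W_by_gas = 6706 J; work on gas = −W_by = -6706 J.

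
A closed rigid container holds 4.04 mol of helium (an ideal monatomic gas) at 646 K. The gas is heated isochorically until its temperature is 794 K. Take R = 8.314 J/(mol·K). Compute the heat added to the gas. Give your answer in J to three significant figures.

Constant volume ⇒ W = 0, so Q = ΔU = nCᵥΔT with Cᵥ = 3R/2 = 12.47 J/(mol·K).
ΔU = (4.04)(12.47)(794 − 646) = 7457 J.

Q ≈ 7460 J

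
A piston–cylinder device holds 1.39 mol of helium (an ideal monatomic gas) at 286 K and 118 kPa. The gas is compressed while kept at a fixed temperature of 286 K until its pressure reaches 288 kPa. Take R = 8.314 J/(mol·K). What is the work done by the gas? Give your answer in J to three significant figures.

Isothermal process: W = nRT ln(V₂/V₁) = nRT ln(P₁/P₂).
W = (1.39)(8.314)(286) × ln(118/288)
  = 3305 × ln(0.4097) = 3305 × -0.8923
W_by_gas = -2949 J.

W ≈ -2950 J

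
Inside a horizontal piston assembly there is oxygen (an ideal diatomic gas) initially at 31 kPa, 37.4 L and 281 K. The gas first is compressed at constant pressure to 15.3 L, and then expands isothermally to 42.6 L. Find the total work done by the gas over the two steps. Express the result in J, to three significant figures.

W_total ≈ -199 J

Step 1 (isobaric): W = PΔV = (31 kPa)(15.3 − 37.4 L) = -685.1 J.
After step 1: P = 31 kPa, V = 15.3 L, T = 115 K.
Step 2 (isothermal): W = P₁V₁ ln(V₂/V₁) = (474.3) ln(42.6/15.3) = 485.7 J.
W_total = -685.1 + 485.7 = -199.4 J.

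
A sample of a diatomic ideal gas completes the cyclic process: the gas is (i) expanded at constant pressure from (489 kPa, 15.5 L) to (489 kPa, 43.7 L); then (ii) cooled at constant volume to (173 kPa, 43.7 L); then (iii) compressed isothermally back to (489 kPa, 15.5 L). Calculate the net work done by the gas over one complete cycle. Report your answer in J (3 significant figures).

W_net ≈ 5950 J

Leg (i): W = PΔV = (489)(43.7 − 15.5) = 13790 J.
Leg (ii): W = 0.
Leg (iii): W = PᵢVᵢ ln(V_f/Vᵢ) = (7560) ln(15.5/43.7) = -7836 J.
W_net = 13790 − 7836 = 5954 J.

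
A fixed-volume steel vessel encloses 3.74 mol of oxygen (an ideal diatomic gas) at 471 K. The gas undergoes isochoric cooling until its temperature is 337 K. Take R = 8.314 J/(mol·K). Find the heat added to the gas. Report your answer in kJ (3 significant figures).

Q ≈ -10.4 kJ

Constant volume ⇒ W = 0, so Q = ΔU = nCᵥΔT with Cᵥ = 5R/2 = 20.79 J/(mol·K).
ΔU = (3.74)(20.79)(337 − 471) = -10417 J.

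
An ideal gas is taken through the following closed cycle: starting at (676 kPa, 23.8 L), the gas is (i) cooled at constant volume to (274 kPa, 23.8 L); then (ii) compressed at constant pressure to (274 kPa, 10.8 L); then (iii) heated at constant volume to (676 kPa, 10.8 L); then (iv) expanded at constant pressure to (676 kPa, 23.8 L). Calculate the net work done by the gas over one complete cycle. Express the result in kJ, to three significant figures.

Constant-volume legs do no work.
W(ii) = (274)(10.8 − 23.8) = -3562 J; W(iv) = (676)(23.8 − 10.8) = 8788 J.
W_net = -3562 + 8788 = 5226 J (the clockwise enclosed area).

W_net ≈ 5.23 kJ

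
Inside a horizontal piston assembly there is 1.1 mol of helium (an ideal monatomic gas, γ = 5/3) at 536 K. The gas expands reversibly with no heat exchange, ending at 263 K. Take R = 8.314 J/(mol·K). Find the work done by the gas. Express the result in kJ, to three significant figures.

Adiabatic ⇒ Q = 0, so W_by = −ΔU = nCᵥ(T₁ − T₂).
Cᵥ = 3R/2 = 12.47 J/(mol·K).
W = (1.1)(12.47)(536 − 263) = 3745 J.

W ≈ 3.75 kJ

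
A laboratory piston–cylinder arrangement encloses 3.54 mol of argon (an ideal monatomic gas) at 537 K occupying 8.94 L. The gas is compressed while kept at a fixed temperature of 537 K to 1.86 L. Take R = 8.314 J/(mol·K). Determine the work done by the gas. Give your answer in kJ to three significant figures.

Isothermal: W = nRT ln(V₂/V₁).
W = (3.54)(8.314)(537) × ln(1.86/8.94)
  = 15805 × -1.57
W_by_gas = -24813 J.

W ≈ -24.8 kJ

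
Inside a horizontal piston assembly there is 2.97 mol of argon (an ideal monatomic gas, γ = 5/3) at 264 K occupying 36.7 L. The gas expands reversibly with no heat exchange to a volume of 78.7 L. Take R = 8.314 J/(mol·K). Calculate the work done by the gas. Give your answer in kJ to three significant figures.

Adiabatic: TV^(γ−1) = const with γ = 5/3.
T₂ = T₁ (V₁/V₂)^(γ−1) = 264 × (36.7/78.7)^0.667 = 264 × 0.6014 = 158.8 K.
W_by = nCᵥ(T₁ − T₂) = (2.97)(12.47)(264 − 158.8) = 3898 J.

W ≈ 3.90 kJ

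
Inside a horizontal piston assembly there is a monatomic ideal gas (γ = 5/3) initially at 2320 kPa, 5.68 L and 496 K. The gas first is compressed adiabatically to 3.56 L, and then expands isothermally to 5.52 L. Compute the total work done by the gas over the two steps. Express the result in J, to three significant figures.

W_total ≈ 669 J

Step 1 (adiabatic): W = (P₁V₁ − P₂V₂)/(γ−1) = (13178 − 17993)/0.667 = -7223 J.
After step 1: P = 5054 kPa, V = 3.56 L, T = 677.2 K.
Step 2 (isothermal): W = P₁V₁ ln(V₂/V₁) = (17993) ln(5.52/3.56) = 7892 J.
W_total = -7223 + 7892 = 669 J.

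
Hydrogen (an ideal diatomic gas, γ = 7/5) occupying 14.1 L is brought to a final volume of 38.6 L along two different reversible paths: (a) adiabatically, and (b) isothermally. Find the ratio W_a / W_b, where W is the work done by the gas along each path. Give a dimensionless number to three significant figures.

W_a / W_b ≈ 0.823

Path (a) adiabatic: W = P₁V₁(1 − (V₁/V₂)^(γ−1))/(γ−1) → W_a/(P₁V₁) = 0.8289.
Path (b) isothermal: W = P₁V₁ ln(V₂/V₁) → W_b/(P₁V₁) = 1.007.
W_a / W_b = 0.8289 / 1.007 = 0.8231.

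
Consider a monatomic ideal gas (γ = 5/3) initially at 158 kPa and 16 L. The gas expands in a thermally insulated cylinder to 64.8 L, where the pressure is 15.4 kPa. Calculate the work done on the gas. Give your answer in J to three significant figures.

W ≈ -2300 J

Adiabatic: W = (P₁V₁ − P₂V₂)/(γ − 1) with γ = 5/3.
P₁V₁ = 2528 J, P₂V₂ = 997.9 J.
W = (2528 − 997.9) / 0.6667 = 2295 J.
Work on gas = −W_by = -2295 J.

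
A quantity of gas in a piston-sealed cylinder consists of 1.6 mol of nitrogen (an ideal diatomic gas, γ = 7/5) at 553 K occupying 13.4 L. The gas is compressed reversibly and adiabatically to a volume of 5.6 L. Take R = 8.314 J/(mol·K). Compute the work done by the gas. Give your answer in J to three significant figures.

Adiabatic: TV^(γ−1) = const with γ = 7/5.
T₂ = T₁ (V₁/V₂)^(γ−1) = 553 × (13.4/5.6)^0.4 = 553 × 1.418 = 784 K.
W_by = nCᵥ(T₁ − T₂) = (1.6)(20.79)(553 − 784) = -7681 J.

W ≈ -7680 J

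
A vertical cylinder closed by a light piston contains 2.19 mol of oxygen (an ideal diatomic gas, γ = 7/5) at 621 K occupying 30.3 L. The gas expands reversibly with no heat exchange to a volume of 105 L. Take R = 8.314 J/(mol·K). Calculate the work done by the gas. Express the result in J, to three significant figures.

Adiabatic: TV^(γ−1) = const with γ = 7/5.
T₂ = T₁ (V₁/V₂)^(γ−1) = 621 × (30.3/105)^0.4 = 621 × 0.6083 = 377.7 K.
W_by = nCᵥ(T₁ − T₂) = (2.19)(20.79)(621 − 377.7) = 11073 J.

W ≈ 11100 J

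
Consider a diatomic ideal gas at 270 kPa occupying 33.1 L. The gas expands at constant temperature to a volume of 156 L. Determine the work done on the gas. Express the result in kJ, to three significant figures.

Isothermal: W = nRT ln(V₂/V₁) = P₁V₁ ln(V₂/V₁).
P₁V₁ = (270 kPa)(33.1 L) = 8937 J.
W = 8937 × ln(156/33.1) = 8937 × 1.55
W_by_gas = 13855 J; work on gas = −W_by = -13855 J.

W ≈ -13.9 kJ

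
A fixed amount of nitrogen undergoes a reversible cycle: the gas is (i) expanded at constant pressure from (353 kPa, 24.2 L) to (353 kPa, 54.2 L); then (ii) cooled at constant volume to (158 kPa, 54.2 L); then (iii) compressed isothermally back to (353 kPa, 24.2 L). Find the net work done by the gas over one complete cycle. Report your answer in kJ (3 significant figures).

Leg (i): W = PΔV = (353)(54.2 − 24.2) = 10590 J.
Leg (ii): W = 0.
Leg (iii): W = PᵢVᵢ ln(V_f/Vᵢ) = (8564) ln(24.2/54.2) = -6905 J.
W_net = 10590 − 6905 = 3685 J.

W_net ≈ 3.68 kJ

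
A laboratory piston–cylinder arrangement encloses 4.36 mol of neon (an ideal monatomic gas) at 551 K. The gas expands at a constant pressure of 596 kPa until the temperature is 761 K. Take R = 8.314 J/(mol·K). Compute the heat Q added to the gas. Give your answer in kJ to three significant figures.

Q ≈ 19.0 kJ

Isobaric: W = nRΔT = (4.36)(8.314)(210) = 7612 J.
ΔU = nCᵥΔT with Cᵥ = 3R/2: ΔU = (4.36)(12.47)(210) = 11418 J.
Q = ΔU + W = 11418 + 7612 = 19031 J.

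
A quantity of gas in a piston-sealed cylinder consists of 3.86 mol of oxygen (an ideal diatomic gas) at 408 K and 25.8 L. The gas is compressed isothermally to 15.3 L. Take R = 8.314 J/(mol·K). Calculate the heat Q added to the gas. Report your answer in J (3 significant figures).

Isothermal ⇒ ΔU = 0, so Q = W = nRT ln(V₂/V₁).
Q = (3.86)(8.314)(408) ln(15.3/25.8) = 13094 × -0.5225 = -6842 J.

Q ≈ -6840 J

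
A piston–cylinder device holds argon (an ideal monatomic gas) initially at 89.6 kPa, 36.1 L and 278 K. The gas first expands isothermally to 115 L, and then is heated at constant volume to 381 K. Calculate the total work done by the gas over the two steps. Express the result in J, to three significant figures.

Step 1 (isothermal): W = P₁V₁ ln(V₂/V₁) = (3235) ln(115/36.1) = 3748 J.
Step 2 (isochoric): W = 0 (constant volume).
W_total = 3748 + 0 = 3748 J.

W_total ≈ 3750 J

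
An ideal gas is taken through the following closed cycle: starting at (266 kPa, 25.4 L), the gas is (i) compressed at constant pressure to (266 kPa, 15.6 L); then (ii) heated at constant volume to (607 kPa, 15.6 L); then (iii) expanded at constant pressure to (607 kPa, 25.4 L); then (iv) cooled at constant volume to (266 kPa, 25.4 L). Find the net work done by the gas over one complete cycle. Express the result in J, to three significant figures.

W_net ≈ 3340 J

Constant-volume legs do no work.
W(i) = (266)(15.6 − 25.4) = -2607 J; W(iii) = (607)(25.4 − 15.6) = 5949 J.
W_net = -2607 + 5949 = 3342 J (the clockwise enclosed area).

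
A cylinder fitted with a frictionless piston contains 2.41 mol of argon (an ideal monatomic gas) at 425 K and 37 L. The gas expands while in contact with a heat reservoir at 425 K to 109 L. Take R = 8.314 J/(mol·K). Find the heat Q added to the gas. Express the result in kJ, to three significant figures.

Isothermal ⇒ ΔU = 0, so Q = W = nRT ln(V₂/V₁).
Q = (2.41)(8.314)(425) ln(109/37) = 8516 × 1.08 = 9201 J.

Q ≈ 9.20 kJ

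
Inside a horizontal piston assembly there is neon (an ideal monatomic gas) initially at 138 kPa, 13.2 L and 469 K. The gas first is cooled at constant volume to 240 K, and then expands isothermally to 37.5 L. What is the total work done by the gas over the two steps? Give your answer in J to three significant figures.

W_total ≈ 973 J

Step 1 (isochoric): W = 0 (constant volume).
After step 1: P = 70.62 kPa (V unchanged).
Step 2 (isothermal): W = P₁V₁ ln(V₂/V₁) = (932.2) ln(37.5/13.2) = 973.3 J.
W_total = 0 + 973.3 = 973.3 J.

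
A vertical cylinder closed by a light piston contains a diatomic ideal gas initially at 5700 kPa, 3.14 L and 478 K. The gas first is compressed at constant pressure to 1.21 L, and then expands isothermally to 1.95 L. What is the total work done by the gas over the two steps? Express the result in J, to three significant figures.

W_total ≈ -7710 J

Step 1 (isobaric): W = PΔV = (5700 kPa)(1.21 − 3.14 L) = -11001 J.
After step 1: P = 5700 kPa, V = 1.21 L, T = 184.2 K.
Step 2 (isothermal): W = P₁V₁ ln(V₂/V₁) = (6897) ln(1.95/1.21) = 3291 J.
W_total = -11001 + 3291 = -7710 J.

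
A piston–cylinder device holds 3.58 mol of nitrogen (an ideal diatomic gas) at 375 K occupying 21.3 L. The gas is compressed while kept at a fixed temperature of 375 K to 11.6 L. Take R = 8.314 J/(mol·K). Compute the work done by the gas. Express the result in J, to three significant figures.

W ≈ -6780 J

Isothermal: W = nRT ln(V₂/V₁).
W = (3.58)(8.314)(375) × ln(11.6/21.3)
  = 11162 × -0.6077
W_by_gas = -6783 J.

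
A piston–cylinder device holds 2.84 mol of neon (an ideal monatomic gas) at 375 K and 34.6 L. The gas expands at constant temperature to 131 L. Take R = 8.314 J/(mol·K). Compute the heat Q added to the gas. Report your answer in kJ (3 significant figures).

Isothermal ⇒ ΔU = 0, so Q = W = nRT ln(V₂/V₁).
Q = (2.84)(8.314)(375) ln(131/34.6) = 8854 × 1.331 = 11788 J.

Q ≈ 11.8 kJ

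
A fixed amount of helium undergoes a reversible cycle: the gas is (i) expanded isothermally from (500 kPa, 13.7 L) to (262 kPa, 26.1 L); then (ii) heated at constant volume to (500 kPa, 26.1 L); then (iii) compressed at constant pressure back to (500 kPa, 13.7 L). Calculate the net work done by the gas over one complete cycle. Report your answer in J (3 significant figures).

Leg (i): W = PᵢVᵢ ln(V_f/Vᵢ) = (6850) ln(26.1/13.7) = 4415 J.
Leg (ii): W = 0.
Leg (iii): W = PΔV = (500)(13.7 − 26.1) = -6200 J.
W_net = 4415 − 6200 = -1785 J.

W_net ≈ -1780 J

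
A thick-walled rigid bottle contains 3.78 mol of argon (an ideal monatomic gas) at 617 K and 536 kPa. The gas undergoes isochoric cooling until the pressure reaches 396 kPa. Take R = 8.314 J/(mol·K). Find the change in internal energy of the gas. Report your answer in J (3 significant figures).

Constant volume ⇒ W = 0, so Q = ΔU = nCᵥΔT with Cᵥ = 3R/2 = 12.47 J/(mol·K).
At constant V, T₂/T₁ = P₂/P₁ ⇒ ΔT = T₁(P₂/P₁ − 1) = 617·(396/536 − 1) = -161.2 K.
ΔU = (3.78)(12.47)(-161.2) = -7597 J.

ΔU ≈ -7600 J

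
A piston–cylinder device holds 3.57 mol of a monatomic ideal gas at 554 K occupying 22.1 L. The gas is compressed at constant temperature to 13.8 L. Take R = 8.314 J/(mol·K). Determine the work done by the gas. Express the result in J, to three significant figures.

W ≈ -7740 J

Isothermal: W = nRT ln(V₂/V₁).
W = (3.57)(8.314)(554) × ln(13.8/22.1)
  = 16443 × -0.4709
W_by_gas = -7743 J.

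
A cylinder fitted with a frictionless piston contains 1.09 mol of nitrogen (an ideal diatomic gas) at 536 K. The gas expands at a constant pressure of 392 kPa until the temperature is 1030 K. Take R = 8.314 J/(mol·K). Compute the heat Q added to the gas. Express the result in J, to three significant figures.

Isobaric: W = nRΔT = (1.09)(8.314)(494) = 4477 J.
ΔU = nCᵥΔT with Cᵥ = 5R/2: ΔU = (1.09)(20.79)(494) = 11192 J.
Q = ΔU + W = 11192 + 4477 = 15669 J.

Q ≈ 15700 J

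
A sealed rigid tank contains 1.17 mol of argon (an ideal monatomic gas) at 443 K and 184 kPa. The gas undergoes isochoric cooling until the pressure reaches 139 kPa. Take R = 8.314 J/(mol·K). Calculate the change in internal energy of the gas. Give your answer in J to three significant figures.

ΔU ≈ -1580 J

Constant volume ⇒ W = 0, so Q = ΔU = nCᵥΔT with Cᵥ = 3R/2 = 12.47 J/(mol·K).
At constant V, T₂/T₁ = P₂/P₁ ⇒ ΔT = T₁(P₂/P₁ − 1) = 443·(139/184 − 1) = -108.3 K.
ΔU = (1.17)(12.47)(-108.3) = -1581 J.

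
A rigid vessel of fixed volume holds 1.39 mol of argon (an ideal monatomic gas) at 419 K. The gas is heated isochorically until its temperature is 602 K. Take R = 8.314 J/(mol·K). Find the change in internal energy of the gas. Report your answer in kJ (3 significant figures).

ΔU ≈ 3.17 kJ

Constant volume ⇒ W = 0, so Q = ΔU = nCᵥΔT with Cᵥ = 3R/2 = 12.47 J/(mol·K).
ΔU = (1.39)(12.47)(602 − 419) = 3172 J.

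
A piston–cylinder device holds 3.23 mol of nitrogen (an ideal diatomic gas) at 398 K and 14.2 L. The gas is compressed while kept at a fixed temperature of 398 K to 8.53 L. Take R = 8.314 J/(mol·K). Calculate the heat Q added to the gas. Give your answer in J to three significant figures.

Isothermal ⇒ ΔU = 0, so Q = W = nRT ln(V₂/V₁).
Q = (3.23)(8.314)(398) ln(8.53/14.2) = 10688 × -0.5097 = -5447 J.

Q ≈ -5450 J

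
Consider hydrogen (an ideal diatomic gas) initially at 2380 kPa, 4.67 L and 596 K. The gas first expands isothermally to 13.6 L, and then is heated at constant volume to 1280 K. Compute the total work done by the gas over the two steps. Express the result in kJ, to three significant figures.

W_total ≈ 11.9 kJ

Step 1 (isothermal): W = P₁V₁ ln(V₂/V₁) = (11115) ln(13.6/4.67) = 11881 J.
Step 2 (isochoric): W = 0 (constant volume).
W_total = 11881 + 0 = 11881 J.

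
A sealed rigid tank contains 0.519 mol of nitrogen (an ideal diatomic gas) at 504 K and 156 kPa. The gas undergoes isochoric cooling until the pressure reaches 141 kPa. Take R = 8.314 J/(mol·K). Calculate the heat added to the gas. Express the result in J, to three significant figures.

Constant volume ⇒ W = 0, so Q = ΔU = nCᵥΔT with Cᵥ = 5R/2 = 20.79 J/(mol·K).
At constant V, T₂/T₁ = P₂/P₁ ⇒ ΔT = T₁(P₂/P₁ − 1) = 504·(141/156 − 1) = -48.46 K.
ΔU = (0.519)(20.79)(-48.46) = -522.8 J.

Q ≈ -523 J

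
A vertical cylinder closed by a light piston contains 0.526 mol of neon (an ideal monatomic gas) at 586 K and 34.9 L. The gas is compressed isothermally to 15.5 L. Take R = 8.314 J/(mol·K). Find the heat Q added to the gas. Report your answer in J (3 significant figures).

Isothermal ⇒ ΔU = 0, so Q = W = nRT ln(V₂/V₁).
Q = (0.526)(8.314)(586) ln(15.5/34.9) = 2563 × -0.8116 = -2080 J.

Q ≈ -2080 J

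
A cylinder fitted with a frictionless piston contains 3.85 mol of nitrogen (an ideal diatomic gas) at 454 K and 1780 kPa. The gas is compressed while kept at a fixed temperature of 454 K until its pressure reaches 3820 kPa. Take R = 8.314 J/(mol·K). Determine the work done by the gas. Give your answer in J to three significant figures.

Isothermal process: W = nRT ln(V₂/V₁) = nRT ln(P₁/P₂).
W = (3.85)(8.314)(454) × ln(1780/3820)
  = 14532 × ln(0.466) = 14532 × -0.7636
W_by_gas = -11097 J.

W ≈ -11100 J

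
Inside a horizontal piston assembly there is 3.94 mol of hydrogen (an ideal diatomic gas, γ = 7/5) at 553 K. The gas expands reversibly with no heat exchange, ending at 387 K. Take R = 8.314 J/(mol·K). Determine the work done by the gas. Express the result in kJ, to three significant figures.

Adiabatic ⇒ Q = 0, so W_by = −ΔU = nCᵥ(T₁ − T₂).
Cᵥ = 5R/2 = 20.79 J/(mol·K).
W = (3.94)(20.79)(553 − 387) = 13594 J.

W ≈ 13.6 kJ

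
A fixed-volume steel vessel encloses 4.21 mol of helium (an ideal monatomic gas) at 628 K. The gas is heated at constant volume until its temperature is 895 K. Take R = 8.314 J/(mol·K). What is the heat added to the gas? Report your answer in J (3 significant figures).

Constant volume ⇒ W = 0, so Q = ΔU = nCᵥΔT with Cᵥ = 3R/2 = 12.47 J/(mol·K).
ΔU = (4.21)(12.47)(895 − 628) = 14018 J.

Q ≈ 14000 J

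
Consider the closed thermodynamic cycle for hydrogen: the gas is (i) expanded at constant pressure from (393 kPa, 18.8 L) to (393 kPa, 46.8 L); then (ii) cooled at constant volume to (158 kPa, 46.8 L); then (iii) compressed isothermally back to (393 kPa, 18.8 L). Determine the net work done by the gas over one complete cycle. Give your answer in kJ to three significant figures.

Leg (i): W = PΔV = (393)(46.8 − 18.8) = 11004 J.
Leg (ii): W = 0.
Leg (iii): W = PᵢVᵢ ln(V_f/Vᵢ) = (7394) ln(18.8/46.8) = -6744 J.
W_net = 11004 − 6744 = 4260 J.

W_net ≈ 4.26 kJ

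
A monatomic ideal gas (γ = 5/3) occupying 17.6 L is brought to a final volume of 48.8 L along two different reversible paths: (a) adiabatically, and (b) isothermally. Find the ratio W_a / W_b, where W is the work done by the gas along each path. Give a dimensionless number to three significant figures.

Path (a) adiabatic: W = P₁V₁(1 − (V₁/V₂)^(γ−1))/(γ−1) → W_a/(P₁V₁) = 0.74.
Path (b) isothermal: W = P₁V₁ ln(V₂/V₁) → W_b/(P₁V₁) = 1.02.
W_a / W_b = 0.74 / 1.02 = 0.7256.

W_a / W_b ≈ 0.726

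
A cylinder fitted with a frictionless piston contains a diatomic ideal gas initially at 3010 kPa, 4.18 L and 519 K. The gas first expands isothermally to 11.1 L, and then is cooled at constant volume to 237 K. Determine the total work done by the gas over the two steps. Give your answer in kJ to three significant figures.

W_total ≈ 12.3 kJ

Step 1 (isothermal): W = P₁V₁ ln(V₂/V₁) = (12582) ln(11.1/4.18) = 12288 J.
Step 2 (isochoric): W = 0 (constant volume).
W_total = 12288 + 0 = 12288 J.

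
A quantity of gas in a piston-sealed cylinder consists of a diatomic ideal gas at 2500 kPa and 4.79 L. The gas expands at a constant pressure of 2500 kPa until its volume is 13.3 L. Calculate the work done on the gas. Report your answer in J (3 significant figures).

Isobaric: W = P ΔV.
W = (2500 kPa)(13.3 − 4.79 L) = (2500)(8.51) = 21275 J.
Work on gas = −W_by = -21275 J.

W ≈ -21300 J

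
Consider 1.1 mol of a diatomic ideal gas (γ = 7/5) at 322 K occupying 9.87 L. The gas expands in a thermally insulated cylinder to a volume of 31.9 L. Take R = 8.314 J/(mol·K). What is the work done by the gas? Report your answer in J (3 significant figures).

W ≈ 2760 J

Adiabatic: TV^(γ−1) = const with γ = 7/5.
T₂ = T₁ (V₁/V₂)^(γ−1) = 322 × (9.87/31.9)^0.4 = 322 × 0.6255 = 201.4 K.
W_by = nCᵥ(T₁ − T₂) = (1.1)(20.79)(322 − 201.4) = 2757 J.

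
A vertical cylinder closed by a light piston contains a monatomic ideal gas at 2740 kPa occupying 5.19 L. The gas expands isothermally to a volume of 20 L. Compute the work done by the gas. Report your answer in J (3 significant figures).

W ≈ 19200 J

Isothermal: W = nRT ln(V₂/V₁) = P₁V₁ ln(V₂/V₁).
P₁V₁ = (2740 kPa)(5.19 L) = 14221 J.
W = 14221 × ln(20/5.19) = 14221 × 1.349
W_by_gas = 19184 J.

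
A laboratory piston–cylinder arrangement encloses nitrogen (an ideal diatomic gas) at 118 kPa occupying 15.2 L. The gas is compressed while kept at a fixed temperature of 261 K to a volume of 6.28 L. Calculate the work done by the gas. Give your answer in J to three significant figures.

W ≈ -1590 J

Isothermal: W = nRT ln(V₂/V₁) = P₁V₁ ln(V₂/V₁).
P₁V₁ = (118 kPa)(15.2 L) = 1794 J.
W = 1794 × ln(6.28/15.2) = 1794 × -0.8839
W_by_gas = -1585 J.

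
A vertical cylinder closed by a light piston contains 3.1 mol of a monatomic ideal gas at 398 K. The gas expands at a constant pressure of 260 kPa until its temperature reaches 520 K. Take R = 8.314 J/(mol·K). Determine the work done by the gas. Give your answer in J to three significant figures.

W ≈ 3140 J

Isobaric: W = P ΔV = nR ΔT.
W = (3.1)(8.314)(520 − 398) = 3144 J.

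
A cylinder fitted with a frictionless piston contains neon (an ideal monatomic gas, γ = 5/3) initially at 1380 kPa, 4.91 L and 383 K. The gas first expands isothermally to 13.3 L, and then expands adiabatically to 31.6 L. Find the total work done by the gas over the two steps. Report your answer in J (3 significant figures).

W_total ≈ 11200 J

Step 1 (isothermal): W = P₁V₁ ln(V₂/V₁) = (6776) ln(13.3/4.91) = 6752 J.
After step 1: P = 509.5 kPa, V = 13.3 L, T = 383 K.
Step 2 (adiabatic): W = (P₁V₁ − P₂V₂)/(γ−1) = (6776 − 3805)/0.667 = 4456 J.
W_total = 6752 + 4456 = 11208 J.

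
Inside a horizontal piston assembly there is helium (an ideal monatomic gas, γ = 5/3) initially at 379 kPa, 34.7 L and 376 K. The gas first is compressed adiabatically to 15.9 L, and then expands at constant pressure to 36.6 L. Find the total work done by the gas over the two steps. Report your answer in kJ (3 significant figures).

Step 1 (adiabatic): W = (P₁V₁ − P₂V₂)/(γ−1) = (13151 − 22127)/0.667 = -13464 J.
After step 1: P = 1392 kPa, V = 15.9 L, T = 632.6 K.
Step 2 (isobaric): W = PΔV = (1392 kPa)(36.6 − 15.9 L) = 28807 J.
W_total = -13464 + 28807 = 15343 J.

W_total ≈ 15.3 kJ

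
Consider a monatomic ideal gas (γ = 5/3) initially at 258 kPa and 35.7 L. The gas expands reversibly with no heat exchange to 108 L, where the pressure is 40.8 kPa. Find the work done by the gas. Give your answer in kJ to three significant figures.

W ≈ 7.21 kJ

Adiabatic: W = (P₁V₁ − P₂V₂)/(γ − 1) with γ = 5/3.
P₁V₁ = 9211 J, P₂V₂ = 4406 J.
W = (9211 − 4406) / 0.6667 = 7206 J.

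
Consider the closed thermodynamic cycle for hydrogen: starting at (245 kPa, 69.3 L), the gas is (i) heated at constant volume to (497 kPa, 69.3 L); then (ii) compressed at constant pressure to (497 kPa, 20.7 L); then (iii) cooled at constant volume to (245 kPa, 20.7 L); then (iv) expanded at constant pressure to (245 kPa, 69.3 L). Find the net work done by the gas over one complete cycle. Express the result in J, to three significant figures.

Constant-volume legs do no work.
W(ii) = (497)(20.7 − 69.3) = -24154 J; W(iv) = (245)(69.3 − 20.7) = 11907 J.
W_net = -24154 + 11907 = -12247 J (the counter-clockwise enclosed area).

W_net ≈ -12200 J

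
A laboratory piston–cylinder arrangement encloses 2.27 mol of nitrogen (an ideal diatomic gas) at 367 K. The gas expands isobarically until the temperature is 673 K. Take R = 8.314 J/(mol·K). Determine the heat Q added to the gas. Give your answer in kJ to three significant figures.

Isobaric: W = nRΔT = (2.27)(8.314)(306) = 5775 J.
ΔU = nCᵥΔT with Cᵥ = 5R/2: ΔU = (2.27)(20.79)(306) = 14438 J.
Q = ΔU + W = 14438 + 5775 = 20213 J.

Q ≈ 20.2 kJ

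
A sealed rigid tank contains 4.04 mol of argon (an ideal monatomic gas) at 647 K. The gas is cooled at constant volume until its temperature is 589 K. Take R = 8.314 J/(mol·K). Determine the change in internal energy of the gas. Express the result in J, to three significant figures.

Constant volume ⇒ W = 0, so Q = ΔU = nCᵥΔT with Cᵥ = 3R/2 = 12.47 J/(mol·K).
ΔU = (4.04)(12.47)(589 − 647) = -2922 J.

ΔU ≈ -2920 J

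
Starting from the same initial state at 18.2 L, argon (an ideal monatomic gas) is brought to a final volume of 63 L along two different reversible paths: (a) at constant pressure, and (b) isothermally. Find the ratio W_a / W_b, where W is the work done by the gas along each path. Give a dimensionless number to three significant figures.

W_a / W_b ≈ 1.98

Path (a) isobaric: W = P₁(V₂ − V₁) → W_a/(P₁V₁) = 2.462.
Path (b) isothermal: W = P₁V₁ ln(V₂/V₁) → W_b/(P₁V₁) = 1.242.
W_a / W_b = 2.462 / 1.242 = 1.982.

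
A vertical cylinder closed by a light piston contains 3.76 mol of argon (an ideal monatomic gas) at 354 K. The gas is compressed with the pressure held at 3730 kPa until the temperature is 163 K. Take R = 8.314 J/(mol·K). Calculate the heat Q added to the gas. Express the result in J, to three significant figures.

Q ≈ -14900 J

Isobaric: W = nRΔT = (3.76)(8.314)(-191) = -5971 J.
ΔU = nCᵥΔT with Cᵥ = 3R/2: ΔU = (3.76)(12.47)(-191) = -8956 J.
Q = ΔU + W = -8956 − 5971 = -14927 J.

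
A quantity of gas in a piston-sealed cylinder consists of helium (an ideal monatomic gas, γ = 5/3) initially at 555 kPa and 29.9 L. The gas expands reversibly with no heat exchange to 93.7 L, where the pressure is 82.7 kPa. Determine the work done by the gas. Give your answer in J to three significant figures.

Adiabatic: W = (P₁V₁ − P₂V₂)/(γ − 1) with γ = 5/3.
P₁V₁ = 16594 J, P₂V₂ = 7749 J.
W = (16594 − 7749) / 0.6667 = 13268 J.

W ≈ 13300 J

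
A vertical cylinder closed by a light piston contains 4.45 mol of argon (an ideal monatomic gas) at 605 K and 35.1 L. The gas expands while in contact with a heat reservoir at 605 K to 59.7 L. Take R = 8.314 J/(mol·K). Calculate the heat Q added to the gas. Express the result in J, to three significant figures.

Q ≈ 11900 J

Isothermal ⇒ ΔU = 0, so Q = W = nRT ln(V₂/V₁).
Q = (4.45)(8.314)(605) ln(59.7/35.1) = 22383 × 0.5311 = 11888 J.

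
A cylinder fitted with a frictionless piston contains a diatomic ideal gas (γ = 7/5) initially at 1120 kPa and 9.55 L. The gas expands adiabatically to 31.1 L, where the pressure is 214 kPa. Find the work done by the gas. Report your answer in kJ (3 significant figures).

Adiabatic: W = (P₁V₁ − P₂V₂)/(γ − 1) with γ = 7/5.
P₁V₁ = 10696 J, P₂V₂ = 6655 J.
W = (10696 − 6655) / 0.4 = 10102 J.

W ≈ 10.1 kJ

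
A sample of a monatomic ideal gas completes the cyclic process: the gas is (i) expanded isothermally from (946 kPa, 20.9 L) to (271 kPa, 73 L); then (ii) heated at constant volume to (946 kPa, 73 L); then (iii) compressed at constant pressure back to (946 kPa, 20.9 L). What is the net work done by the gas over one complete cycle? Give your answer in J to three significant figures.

Leg (i): W = PᵢVᵢ ln(V_f/Vᵢ) = (19771) ln(73/20.9) = 24728 J.
Leg (ii): W = 0.
Leg (iii): W = PΔV = (946)(20.9 − 73) = -49287 J.
W_net = 24728 − 49287 = -24558 J.

W_net ≈ -24600 J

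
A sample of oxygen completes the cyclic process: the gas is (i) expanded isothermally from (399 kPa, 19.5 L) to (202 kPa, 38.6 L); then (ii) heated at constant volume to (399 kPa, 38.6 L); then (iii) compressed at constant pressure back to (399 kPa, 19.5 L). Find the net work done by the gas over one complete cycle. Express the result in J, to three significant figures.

Leg (i): W = PᵢVᵢ ln(V_f/Vᵢ) = (7780) ln(38.6/19.5) = 5313 J.
Leg (ii): W = 0.
Leg (iii): W = PΔV = (399)(19.5 − 38.6) = -7621 J.
W_net = 5313 − 7621 = -2308 J.

W_net ≈ -2310 J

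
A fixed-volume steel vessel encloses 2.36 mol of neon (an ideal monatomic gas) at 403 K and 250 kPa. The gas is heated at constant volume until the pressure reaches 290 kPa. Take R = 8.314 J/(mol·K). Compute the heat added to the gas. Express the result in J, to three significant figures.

Constant volume ⇒ W = 0, so Q = ΔU = nCᵥΔT with Cᵥ = 3R/2 = 12.47 J/(mol·K).
At constant V, T₂/T₁ = P₂/P₁ ⇒ ΔT = T₁(P₂/P₁ − 1) = 403·(290/250 − 1) = 64.48 K.
ΔU = (2.36)(12.47)(64.48) = 1898 J.

Q ≈ 1900 J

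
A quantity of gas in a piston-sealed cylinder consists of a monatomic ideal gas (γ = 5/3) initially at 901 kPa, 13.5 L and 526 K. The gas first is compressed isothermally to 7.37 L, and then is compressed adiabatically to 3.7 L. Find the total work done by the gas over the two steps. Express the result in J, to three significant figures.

W_total ≈ -18000 J

Step 1 (isothermal): W = P₁V₁ ln(V₂/V₁) = (12164) ln(7.37/13.5) = -7362 J.
After step 1: P = 1650 kPa, V = 7.37 L, T = 526 K.
Step 2 (adiabatic): W = (P₁V₁ − P₂V₂)/(γ−1) = (12164 − 19256)/0.667 = -10639 J.
W_total = -7362 − 10639 = -18001 J.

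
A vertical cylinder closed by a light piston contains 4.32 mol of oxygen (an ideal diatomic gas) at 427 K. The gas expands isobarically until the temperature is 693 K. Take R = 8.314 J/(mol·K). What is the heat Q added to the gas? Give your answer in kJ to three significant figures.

Isobaric: W = nRΔT = (4.32)(8.314)(266) = 9554 J.
ΔU = nCᵥΔT with Cᵥ = 5R/2: ΔU = (4.32)(20.79)(266) = 23884 J.
Q = ΔU + W = 23884 + 9554 = 33438 J.

Q ≈ 33.4 kJ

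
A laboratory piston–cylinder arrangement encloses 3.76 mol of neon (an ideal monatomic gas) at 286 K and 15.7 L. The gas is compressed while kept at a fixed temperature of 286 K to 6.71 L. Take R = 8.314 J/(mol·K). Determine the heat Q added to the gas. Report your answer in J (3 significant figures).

Q ≈ -7600 J

Isothermal ⇒ ΔU = 0, so Q = W = nRT ln(V₂/V₁).
Q = (3.76)(8.314)(286) ln(6.71/15.7) = 8941 × -0.8501 = -7600 J.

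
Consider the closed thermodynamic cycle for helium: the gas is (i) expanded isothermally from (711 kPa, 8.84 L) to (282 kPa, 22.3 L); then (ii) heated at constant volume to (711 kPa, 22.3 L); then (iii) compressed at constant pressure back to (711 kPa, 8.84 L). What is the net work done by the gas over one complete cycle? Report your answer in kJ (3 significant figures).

W_net ≈ -3.75 kJ

Leg (i): W = PᵢVᵢ ln(V_f/Vᵢ) = (6285) ln(22.3/8.84) = 5816 J.
Leg (ii): W = 0.
Leg (iii): W = PΔV = (711)(8.84 − 22.3) = -9570 J.
W_net = 5816 − 9570 = -3754 J.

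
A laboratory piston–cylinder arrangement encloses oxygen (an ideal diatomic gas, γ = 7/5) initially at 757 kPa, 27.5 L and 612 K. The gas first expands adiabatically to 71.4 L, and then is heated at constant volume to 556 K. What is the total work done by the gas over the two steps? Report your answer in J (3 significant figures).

Step 1 (adiabatic): W = (P₁V₁ − P₂V₂)/(γ−1) = (20818 − 14213)/0.4 = 16512 J.
Step 2 (isochoric): W = 0 (constant volume).
W_total = 16512 + 0 = 16512 J.

W_total ≈ 16500 J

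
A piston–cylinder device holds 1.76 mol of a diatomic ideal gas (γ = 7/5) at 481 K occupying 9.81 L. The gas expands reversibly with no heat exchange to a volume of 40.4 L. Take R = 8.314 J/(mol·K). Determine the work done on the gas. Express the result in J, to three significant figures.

W ≈ -7610 J

Adiabatic: TV^(γ−1) = const with γ = 7/5.
T₂ = T₁ (V₁/V₂)^(γ−1) = 481 × (9.81/40.4)^0.4 = 481 × 0.5677 = 273.1 K.
W_by = nCᵥ(T₁ − T₂) = (1.76)(20.79)(481 − 273.1) = 7607 J.
Work on gas = −W_by = -7607 J.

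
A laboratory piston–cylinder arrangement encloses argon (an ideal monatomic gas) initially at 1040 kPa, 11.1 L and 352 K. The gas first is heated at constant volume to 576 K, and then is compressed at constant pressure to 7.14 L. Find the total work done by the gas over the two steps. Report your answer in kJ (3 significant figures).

W_total ≈ -6.74 kJ

Step 1 (isochoric): W = 0 (constant volume).
After step 1: P = 1702 kPa (V unchanged).
Step 2 (isobaric): W = PΔV = (1702 kPa)(7.14 − 11.1 L) = -6739 J.
W_total = 0 − 6739 = -6739 J.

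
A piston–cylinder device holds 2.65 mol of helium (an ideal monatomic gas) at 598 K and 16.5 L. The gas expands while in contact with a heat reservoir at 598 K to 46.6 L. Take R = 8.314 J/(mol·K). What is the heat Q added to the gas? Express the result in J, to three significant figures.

Isothermal ⇒ ΔU = 0, so Q = W = nRT ln(V₂/V₁).
Q = (2.65)(8.314)(598) ln(46.6/16.5) = 13175 × 1.038 = 13679 J.

Q ≈ 13700 J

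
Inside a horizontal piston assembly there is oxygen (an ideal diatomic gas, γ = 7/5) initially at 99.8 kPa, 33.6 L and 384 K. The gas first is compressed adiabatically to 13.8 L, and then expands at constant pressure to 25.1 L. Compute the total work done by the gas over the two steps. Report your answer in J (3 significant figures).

Step 1 (adiabatic): W = (P₁V₁ − P₂V₂)/(γ−1) = (3353 − 4787)/0.4 = -3584 J.
After step 1: P = 346.9 kPa, V = 13.8 L, T = 548.2 K.
Step 2 (isobaric): W = PΔV = (346.9 kPa)(25.1 − 13.8 L) = 3920 J.
W_total = -3584 + 3920 = 335.7 J.

W_total ≈ 336 J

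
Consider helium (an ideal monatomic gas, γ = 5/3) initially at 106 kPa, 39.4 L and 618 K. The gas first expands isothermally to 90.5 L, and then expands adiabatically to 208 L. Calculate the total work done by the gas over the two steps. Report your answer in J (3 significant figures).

Step 1 (isothermal): W = P₁V₁ ln(V₂/V₁) = (4176) ln(90.5/39.4) = 3473 J.
After step 1: P = 46.15 kPa, V = 90.5 L, T = 618 K.
Step 2 (adiabatic): W = (P₁V₁ − P₂V₂)/(γ−1) = (4176 − 2398)/0.667 = 2668 J.
W_total = 3473 + 2668 = 6141 J.

W_total ≈ 6140 J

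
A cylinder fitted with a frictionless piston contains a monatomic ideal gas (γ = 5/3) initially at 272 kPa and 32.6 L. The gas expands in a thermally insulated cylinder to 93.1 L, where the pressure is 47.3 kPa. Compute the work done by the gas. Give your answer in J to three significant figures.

W ≈ 6700 J

Adiabatic: W = (P₁V₁ − P₂V₂)/(γ − 1) with γ = 5/3.
P₁V₁ = 8867 J, P₂V₂ = 4404 J.
W = (8867 − 4404) / 0.6667 = 6695 J.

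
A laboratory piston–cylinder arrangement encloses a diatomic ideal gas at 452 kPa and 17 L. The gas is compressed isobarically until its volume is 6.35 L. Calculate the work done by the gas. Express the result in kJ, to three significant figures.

Isobaric: W = P ΔV.
W = (452 kPa)(6.35 − 17 L) = (452)(-10.65) = -4814 J.

W ≈ -4.81 kJ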